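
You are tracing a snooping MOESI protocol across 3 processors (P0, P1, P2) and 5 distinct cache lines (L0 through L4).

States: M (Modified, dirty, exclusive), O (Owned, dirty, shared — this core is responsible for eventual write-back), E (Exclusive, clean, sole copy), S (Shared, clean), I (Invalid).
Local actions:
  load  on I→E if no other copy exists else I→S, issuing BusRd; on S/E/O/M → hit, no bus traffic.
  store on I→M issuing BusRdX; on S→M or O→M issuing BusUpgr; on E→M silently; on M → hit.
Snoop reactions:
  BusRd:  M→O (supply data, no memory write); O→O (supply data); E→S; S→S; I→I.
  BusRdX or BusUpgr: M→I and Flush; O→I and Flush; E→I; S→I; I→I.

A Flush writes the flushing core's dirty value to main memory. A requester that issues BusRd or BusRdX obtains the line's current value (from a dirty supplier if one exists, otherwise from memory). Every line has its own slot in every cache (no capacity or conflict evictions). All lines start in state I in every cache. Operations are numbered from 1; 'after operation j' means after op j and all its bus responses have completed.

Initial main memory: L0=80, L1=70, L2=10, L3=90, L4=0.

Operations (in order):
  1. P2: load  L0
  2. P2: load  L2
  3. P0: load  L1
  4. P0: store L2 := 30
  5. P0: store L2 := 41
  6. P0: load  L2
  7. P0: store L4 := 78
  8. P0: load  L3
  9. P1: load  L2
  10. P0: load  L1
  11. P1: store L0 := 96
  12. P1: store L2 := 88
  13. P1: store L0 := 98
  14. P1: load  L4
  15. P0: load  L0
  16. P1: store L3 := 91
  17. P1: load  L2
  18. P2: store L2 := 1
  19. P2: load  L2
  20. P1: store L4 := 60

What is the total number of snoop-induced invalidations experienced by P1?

invalidations = 1

1. P2: load  L0  bus=[BusRd]  L0: P0=I P1=I P2=E  mem[L0]=80
2. P2: load  L2  bus=[BusRd]  L2: P0=I P1=I P2=E  mem[L2]=10
3. P0: load  L1  bus=[BusRd]  L1: P0=E P1=I P2=I  mem[L1]=70
4. P0: store L2 := 30  bus=[BusRdX]  L2: P0=M P1=I P2=I  mem[L2]=10
5. P0: store L2 := 41  bus=[-]  L2: P0=M P1=I P2=I  mem[L2]=10
6. P0: load  L2  bus=[-]  L2: P0=M P1=I P2=I  mem[L2]=10
7. P0: store L4 := 78  bus=[BusRdX]  L4: P0=M P1=I P2=I  mem[L4]=0
8. P0: load  L3  bus=[BusRd]  L3: P0=E P1=I P2=I  mem[L3]=90
9. P1: load  L2  bus=[BusRd]  L2: P0=O P1=S P2=I  mem[L2]=10
10. P0: load  L1  bus=[-]  L1: P0=E P1=I P2=I  mem[L1]=70
11. P1: store L0 := 96  bus=[BusRdX]  L0: P0=I P1=M P2=I  mem[L0]=80
12. P1: store L2 := 88  bus=[BusUpgr,Flush]  L2: P0=I P1=M P2=I  mem[L2]=41
13. P1: store L0 := 98  bus=[-]  L0: P0=I P1=M P2=I  mem[L0]=80
14. P1: load  L4  bus=[BusRd]  L4: P0=O P1=S P2=I  mem[L4]=0
15. P0: load  L0  bus=[BusRd]  L0: P0=S P1=O P2=I  mem[L0]=80
16. P1: store L3 := 91  bus=[BusRdX]  L3: P0=I P1=M P2=I  mem[L3]=90
17. P1: load  L2  bus=[-]  L2: P0=I P1=M P2=I  mem[L2]=41
18. P2: store L2 := 1  bus=[BusRdX,Flush]  L2: P0=I P1=I P2=M  mem[L2]=88
19. P2: load  L2  bus=[-]  L2: P0=I P1=I P2=M  mem[L2]=88
20. P1: store L4 := 60  bus=[BusUpgr,Flush]  L4: P0=I P1=M P2=I  mem[L4]=78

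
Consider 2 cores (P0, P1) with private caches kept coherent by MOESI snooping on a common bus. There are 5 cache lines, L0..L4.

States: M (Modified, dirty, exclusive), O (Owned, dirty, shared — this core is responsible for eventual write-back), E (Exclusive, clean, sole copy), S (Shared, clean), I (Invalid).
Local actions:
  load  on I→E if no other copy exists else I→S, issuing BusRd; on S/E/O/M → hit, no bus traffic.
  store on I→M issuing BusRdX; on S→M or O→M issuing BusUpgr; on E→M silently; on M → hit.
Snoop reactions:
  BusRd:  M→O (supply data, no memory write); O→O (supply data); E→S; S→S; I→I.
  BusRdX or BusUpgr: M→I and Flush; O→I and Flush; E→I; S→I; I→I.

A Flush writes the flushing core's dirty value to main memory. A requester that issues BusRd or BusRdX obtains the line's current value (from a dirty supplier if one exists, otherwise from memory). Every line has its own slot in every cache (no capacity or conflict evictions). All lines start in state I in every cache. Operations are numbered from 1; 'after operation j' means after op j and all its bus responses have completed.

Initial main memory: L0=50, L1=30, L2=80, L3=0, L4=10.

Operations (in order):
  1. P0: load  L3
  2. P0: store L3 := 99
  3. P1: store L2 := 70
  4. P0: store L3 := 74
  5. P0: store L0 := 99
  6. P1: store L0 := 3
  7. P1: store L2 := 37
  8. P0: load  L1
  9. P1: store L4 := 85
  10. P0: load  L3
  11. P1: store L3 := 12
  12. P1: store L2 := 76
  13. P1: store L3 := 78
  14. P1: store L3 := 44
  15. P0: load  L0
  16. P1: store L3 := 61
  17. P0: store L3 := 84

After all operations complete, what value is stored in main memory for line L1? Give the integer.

  op1 P0: load  L3 → E/I on L3; bus BusRd; mem=0
  op2 P0: store L3 := 99 → M/I on L3; bus (none); mem=0
  op3 P1: store L2 := 70 → I/M on L2; bus BusRdX; mem=80
  op4 P0: store L3 := 74 → M/I on L3; bus (none); mem=0
  op5 P0: store L0 := 99 → M/I on L0; bus BusRdX; mem=50
  op6 P1: store L0 := 3 → I/M on L0; bus BusRdX Flush; mem=99
  op7 P1: store L2 := 37 → I/M on L2; bus (none); mem=80
  op8 P0: load  L1 → E/I on L1; bus BusRd; mem=30
  op9 P1: store L4 := 85 → I/M on L4; bus BusRdX; mem=10
  op10 P0: load  L3 → M/I on L3; bus (none); mem=0
  op11 P1: store L3 := 12 → I/M on L3; bus BusRdX Flush; mem=74
  op12 P1: store L2 := 76 → I/M on L2; bus (none); mem=80
  op13 P1: store L3 := 78 → I/M on L3; bus (none); mem=74
  op14 P1: store L3 := 44 → I/M on L3; bus (none); mem=74
  op15 P0: load  L0 → S/O on L0; bus BusRd; mem=99
  op16 P1: store L3 := 61 → I/M on L3; bus (none); mem=74
  op17 P0: store L3 := 84 → M/I on L3; bus BusRdX Flush; mem=61

memory[L1] = 30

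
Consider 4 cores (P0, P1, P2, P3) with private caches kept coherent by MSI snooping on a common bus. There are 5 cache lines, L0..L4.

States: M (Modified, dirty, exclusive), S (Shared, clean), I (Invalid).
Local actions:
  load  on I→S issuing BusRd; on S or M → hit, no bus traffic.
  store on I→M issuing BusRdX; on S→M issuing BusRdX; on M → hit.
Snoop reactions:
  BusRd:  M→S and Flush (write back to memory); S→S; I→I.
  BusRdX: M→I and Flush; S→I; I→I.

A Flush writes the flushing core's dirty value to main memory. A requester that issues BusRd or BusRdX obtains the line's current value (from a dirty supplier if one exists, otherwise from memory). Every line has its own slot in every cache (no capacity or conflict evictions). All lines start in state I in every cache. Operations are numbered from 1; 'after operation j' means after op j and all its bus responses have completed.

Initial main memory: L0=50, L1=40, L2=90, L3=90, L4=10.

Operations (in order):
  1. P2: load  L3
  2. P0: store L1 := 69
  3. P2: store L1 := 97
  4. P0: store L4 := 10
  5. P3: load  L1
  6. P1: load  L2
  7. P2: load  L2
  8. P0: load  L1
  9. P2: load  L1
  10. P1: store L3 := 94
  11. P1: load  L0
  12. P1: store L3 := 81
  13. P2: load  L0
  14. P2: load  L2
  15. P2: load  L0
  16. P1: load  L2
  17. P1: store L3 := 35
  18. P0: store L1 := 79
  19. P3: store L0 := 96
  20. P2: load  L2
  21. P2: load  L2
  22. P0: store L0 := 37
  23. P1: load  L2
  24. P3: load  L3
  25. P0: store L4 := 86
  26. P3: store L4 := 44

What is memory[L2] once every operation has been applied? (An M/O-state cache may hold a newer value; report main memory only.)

1. P2: load  L3  bus=[BusRd]  L3: P0=I P1=I P2=S P3=I  mem[L3]=90
2. P0: store L1 := 69  bus=[BusRdX]  L1: P0=M P1=I P2=I P3=I  mem[L1]=40
3. P2: store L1 := 97  bus=[BusRdX,Flush]  L1: P0=I P1=I P2=M P3=I  mem[L1]=69
4. P0: store L4 := 10  bus=[BusRdX]  L4: P0=M P1=I P2=I P3=I  mem[L4]=10
5. P3: load  L1  bus=[BusRd,Flush]  L1: P0=I P1=I P2=S P3=S  mem[L1]=97
6. P1: load  L2  bus=[BusRd]  L2: P0=I P1=S P2=I P3=I  mem[L2]=90
7. P2: load  L2  bus=[BusRd]  L2: P0=I P1=S P2=S P3=I  mem[L2]=90
8. P0: load  L1  bus=[BusRd]  L1: P0=S P1=I P2=S P3=S  mem[L1]=97
9. P2: load  L1  bus=[-]  L1: P0=S P1=I P2=S P3=S  mem[L1]=97
10. P1: store L3 := 94  bus=[BusRdX]  L3: P0=I P1=M P2=I P3=I  mem[L3]=90
11. P1: load  L0  bus=[BusRd]  L0: P0=I P1=S P2=I P3=I  mem[L0]=50
12. P1: store L3 := 81  bus=[-]  L3: P0=I P1=M P2=I P3=I  mem[L3]=90
13. P2: load  L0  bus=[BusRd]  L0: P0=I P1=S P2=S P3=I  mem[L0]=50
14. P2: load  L2  bus=[-]  L2: P0=I P1=S P2=S P3=I  mem[L2]=90
15. P2: load  L0  bus=[-]  L0: P0=I P1=S P2=S P3=I  mem[L0]=50
16. P1: load  L2  bus=[-]  L2: P0=I P1=S P2=S P3=I  mem[L2]=90
17. P1: store L3 := 35  bus=[-]  L3: P0=I P1=M P2=I P3=I  mem[L3]=90
18. P0: store L1 := 79  bus=[BusRdX]  L1: P0=M P1=I P2=I P3=I  mem[L1]=97
19. P3: store L0 := 96  bus=[BusRdX]  L0: P0=I P1=I P2=I P3=M  mem[L0]=50
20. P2: load  L2  bus=[-]  L2: P0=I P1=S P2=S P3=I  mem[L2]=90
21. P2: load  L2  bus=[-]  L2: P0=I P1=S P2=S P3=I  mem[L2]=90
22. P0: store L0 := 37  bus=[BusRdX,Flush]  L0: P0=M P1=I P2=I P3=I  mem[L0]=96
23. P1: load  L2  bus=[-]  L2: P0=I P1=S P2=S P3=I  mem[L2]=90
24. P3: load  L3  bus=[BusRd,Flush]  L3: P0=I P1=S P2=I P3=S  mem[L3]=35
25. P0: store L4 := 86  bus=[-]  L4: P0=M P1=I P2=I P3=I  mem[L4]=10
26. P3: store L4 := 44  bus=[BusRdX,Flush]  L4: P0=I P1=I P2=I P3=M  mem[L4]=86

memory[L2] = 90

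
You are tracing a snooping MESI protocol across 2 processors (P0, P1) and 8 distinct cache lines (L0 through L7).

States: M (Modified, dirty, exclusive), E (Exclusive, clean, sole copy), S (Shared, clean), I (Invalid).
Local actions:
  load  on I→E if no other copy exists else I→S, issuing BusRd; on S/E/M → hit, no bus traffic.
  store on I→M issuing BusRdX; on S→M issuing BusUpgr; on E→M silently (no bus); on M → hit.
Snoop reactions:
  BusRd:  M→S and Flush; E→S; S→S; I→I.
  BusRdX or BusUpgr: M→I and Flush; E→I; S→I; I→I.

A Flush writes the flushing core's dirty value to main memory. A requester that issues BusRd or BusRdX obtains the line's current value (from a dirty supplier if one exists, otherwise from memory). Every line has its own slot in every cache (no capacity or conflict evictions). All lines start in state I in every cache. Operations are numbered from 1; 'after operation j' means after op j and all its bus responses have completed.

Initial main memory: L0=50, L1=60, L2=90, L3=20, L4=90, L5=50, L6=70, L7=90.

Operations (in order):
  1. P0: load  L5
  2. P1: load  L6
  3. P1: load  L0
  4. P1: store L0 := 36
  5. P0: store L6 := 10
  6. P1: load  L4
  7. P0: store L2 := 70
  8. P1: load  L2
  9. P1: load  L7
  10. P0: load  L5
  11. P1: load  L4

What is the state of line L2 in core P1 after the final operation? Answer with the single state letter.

  op1 P0: load  L5 → E/I on L5; bus BusRd; mem=50
  op2 P1: load  L6 → I/E on L6; bus BusRd; mem=70
  op3 P1: load  L0 → I/E on L0; bus BusRd; mem=50
  op4 P1: store L0 := 36 → I/M on L0; bus (none); mem=50
  op5 P0: store L6 := 10 → M/I on L6; bus BusRdX; mem=70
  op6 P1: load  L4 → I/E on L4; bus BusRd; mem=90
  op7 P0: store L2 := 70 → M/I on L2; bus BusRdX; mem=90
  op8 P1: load  L2 → S/S on L2; bus BusRd Flush; mem=70
  op9 P1: load  L7 → I/E on L7; bus BusRd; mem=90
  op10 P0: load  L5 → E/I on L5; bus (none); mem=50
  op11 P1: load  L4 → I/E on L4; bus (none); mem=90

state = S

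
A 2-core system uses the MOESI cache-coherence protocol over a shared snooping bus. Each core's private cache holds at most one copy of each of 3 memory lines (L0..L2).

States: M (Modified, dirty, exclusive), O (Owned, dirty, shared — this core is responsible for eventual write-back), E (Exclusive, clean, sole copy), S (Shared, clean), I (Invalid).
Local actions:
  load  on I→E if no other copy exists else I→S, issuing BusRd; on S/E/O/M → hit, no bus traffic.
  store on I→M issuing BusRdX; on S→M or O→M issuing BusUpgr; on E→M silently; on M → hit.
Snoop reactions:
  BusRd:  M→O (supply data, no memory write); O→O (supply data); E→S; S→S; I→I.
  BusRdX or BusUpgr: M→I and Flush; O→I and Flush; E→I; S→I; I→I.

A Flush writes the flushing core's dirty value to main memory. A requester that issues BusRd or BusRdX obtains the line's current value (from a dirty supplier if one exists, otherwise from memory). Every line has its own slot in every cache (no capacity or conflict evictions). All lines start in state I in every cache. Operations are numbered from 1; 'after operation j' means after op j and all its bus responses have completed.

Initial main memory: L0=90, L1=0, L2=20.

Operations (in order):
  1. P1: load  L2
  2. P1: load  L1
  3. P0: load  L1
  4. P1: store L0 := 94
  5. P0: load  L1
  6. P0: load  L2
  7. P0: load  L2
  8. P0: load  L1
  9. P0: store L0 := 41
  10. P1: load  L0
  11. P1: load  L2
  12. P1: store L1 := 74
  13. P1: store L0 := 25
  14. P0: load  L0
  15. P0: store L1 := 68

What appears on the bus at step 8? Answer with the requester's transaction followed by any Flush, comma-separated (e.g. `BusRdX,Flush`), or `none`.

[1] P1: load  L2 | P0:I, P1:E(20) | bus: BusRd
[2] P1: load  L1 | P0:I, P1:E(0) | bus: BusRd
[3] P0: load  L1 | P0:S(0), P1:S(0) | bus: BusRd
[4] P1: store L0 := 94 | P0:I, P1:M(94) | bus: BusRdX
[5] P0: load  L1 | P0:S(0), P1:S(0) | bus: none
[6] P0: load  L2 | P0:S(20), P1:S(20) | bus: BusRd
[7] P0: load  L2 | P0:S(20), P1:S(20) | bus: none
[8] P0: load  L1 | P0:S(0), P1:S(0) | bus: none
[9] P0: store L0 := 41 | P0:M(41), P1:I | bus: BusRdX,Flush
[10] P1: load  L0 | P0:O(41), P1:S(41) | bus: BusRd
[11] P1: load  L2 | P0:S(20), P1:S(20) | bus: none
[12] P1: store L1 := 74 | P0:I, P1:M(74) | bus: BusUpgr
[13] P1: store L0 := 25 | P0:I, P1:M(25) | bus: BusUpgr,Flush
[14] P0: load  L0 | P0:S(25), P1:O(25) | bus: BusRd
[15] P0: store L1 := 68 | P0:M(68), P1:I | bus: BusRdX,Flush

bus = none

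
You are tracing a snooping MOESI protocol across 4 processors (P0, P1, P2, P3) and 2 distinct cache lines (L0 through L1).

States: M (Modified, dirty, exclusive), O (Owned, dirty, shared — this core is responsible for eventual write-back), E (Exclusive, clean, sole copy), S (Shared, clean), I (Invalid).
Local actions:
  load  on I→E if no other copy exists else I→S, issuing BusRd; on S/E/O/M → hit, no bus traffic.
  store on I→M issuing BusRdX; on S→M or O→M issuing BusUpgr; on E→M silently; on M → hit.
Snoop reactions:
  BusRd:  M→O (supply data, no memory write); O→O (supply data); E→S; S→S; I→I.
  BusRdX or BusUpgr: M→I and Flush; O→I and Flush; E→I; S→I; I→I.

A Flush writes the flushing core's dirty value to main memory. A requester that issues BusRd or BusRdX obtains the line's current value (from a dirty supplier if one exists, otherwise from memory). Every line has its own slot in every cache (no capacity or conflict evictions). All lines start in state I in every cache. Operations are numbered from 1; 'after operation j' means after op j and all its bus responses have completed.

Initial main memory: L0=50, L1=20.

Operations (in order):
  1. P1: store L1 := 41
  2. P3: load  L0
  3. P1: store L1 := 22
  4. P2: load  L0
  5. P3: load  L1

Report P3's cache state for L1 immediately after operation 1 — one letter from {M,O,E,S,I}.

  op1 P1: store L1 := 41 → I/M/I/I on L1; bus BusRdX; mem=20
  op2 P3: load  L0 → I/I/I/E on L0; bus BusRd; mem=50
  op3 P1: store L1 := 22 → I/M/I/I on L1; bus (none); mem=20
  op4 P2: load  L0 → I/I/S/S on L0; bus BusRd; mem=50
  op5 P3: load  L1 → I/O/I/S on L1; bus BusRd; mem=20

state = I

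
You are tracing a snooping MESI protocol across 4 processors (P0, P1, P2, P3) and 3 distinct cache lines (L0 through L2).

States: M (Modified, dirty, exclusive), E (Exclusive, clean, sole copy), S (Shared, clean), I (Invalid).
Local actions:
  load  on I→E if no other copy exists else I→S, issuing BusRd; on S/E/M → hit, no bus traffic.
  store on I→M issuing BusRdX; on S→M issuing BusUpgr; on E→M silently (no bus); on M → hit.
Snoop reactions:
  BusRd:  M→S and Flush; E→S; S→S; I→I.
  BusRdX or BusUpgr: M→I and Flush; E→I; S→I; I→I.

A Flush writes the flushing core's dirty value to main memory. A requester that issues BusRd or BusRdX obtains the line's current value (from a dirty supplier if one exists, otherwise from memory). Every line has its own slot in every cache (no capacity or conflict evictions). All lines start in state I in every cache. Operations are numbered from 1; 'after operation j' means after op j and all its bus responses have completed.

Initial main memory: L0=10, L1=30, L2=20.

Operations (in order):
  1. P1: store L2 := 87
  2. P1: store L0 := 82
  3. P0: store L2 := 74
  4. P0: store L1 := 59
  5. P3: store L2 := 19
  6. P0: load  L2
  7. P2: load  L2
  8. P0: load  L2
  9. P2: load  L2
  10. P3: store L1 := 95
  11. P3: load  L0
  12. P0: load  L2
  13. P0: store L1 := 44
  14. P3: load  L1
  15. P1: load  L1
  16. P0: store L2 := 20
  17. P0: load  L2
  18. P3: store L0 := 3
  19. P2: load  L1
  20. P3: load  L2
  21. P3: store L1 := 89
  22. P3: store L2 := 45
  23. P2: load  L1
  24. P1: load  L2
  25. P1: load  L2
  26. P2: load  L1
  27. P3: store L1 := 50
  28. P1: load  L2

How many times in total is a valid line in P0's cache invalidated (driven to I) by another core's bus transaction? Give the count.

step 1: P1: store L2 := 87  ⟶  IMII  (L2)  txn=BusRdX  M[L2]=20
step 2: P1: store L0 := 82  ⟶  IMII  (L0)  txn=BusRdX  M[L0]=10
step 3: P0: store L2 := 74  ⟶  MIII  (L2)  txn=BusRdX+Flush  M[L2]=87
step 4: P0: store L1 := 59  ⟶  MIII  (L1)  txn=BusRdX  M[L1]=30
step 5: P3: store L2 := 19  ⟶  IIIM  (L2)  txn=BusRdX+Flush  M[L2]=74
step 6: P0: load  L2  ⟶  SIIS  (L2)  txn=BusRd+Flush  M[L2]=19
step 7: P2: load  L2  ⟶  SISS  (L2)  txn=BusRd  M[L2]=19
step 8: P0: load  L2  ⟶  SISS  (L2)  txn=∅  M[L2]=19
step 9: P2: load  L2  ⟶  SISS  (L2)  txn=∅  M[L2]=19
step 10: P3: store L1 := 95  ⟶  IIIM  (L1)  txn=BusRdX+Flush  M[L1]=59
step 11: P3: load  L0  ⟶  ISIS  (L0)  txn=BusRd+Flush  M[L0]=82
step 12: P0: load  L2  ⟶  SISS  (L2)  txn=∅  M[L2]=19
step 13: P0: store L1 := 44  ⟶  MIII  (L1)  txn=BusRdX+Flush  M[L1]=95
step 14: P3: load  L1  ⟶  SIIS  (L1)  txn=BusRd+Flush  M[L1]=44
step 15: P1: load  L1  ⟶  SSIS  (L1)  txn=BusRd  M[L1]=44
step 16: P0: store L2 := 20  ⟶  MIII  (L2)  txn=BusUpgr  M[L2]=19
step 17: P0: load  L2  ⟶  MIII  (L2)  txn=∅  M[L2]=19
step 18: P3: store L0 := 3  ⟶  IIIM  (L0)  txn=BusUpgr  M[L0]=82
step 19: P2: load  L1  ⟶  SSSS  (L1)  txn=BusRd  M[L1]=44
step 20: P3: load  L2  ⟶  SIIS  (L2)  txn=BusRd+Flush  M[L2]=20
step 21: P3: store L1 := 89  ⟶  IIIM  (L1)  txn=BusUpgr  M[L1]=44
step 22: P3: store L2 := 45  ⟶  IIIM  (L2)  txn=BusUpgr  M[L2]=20
step 23: P2: load  L1  ⟶  IISS  (L1)  txn=BusRd+Flush  M[L1]=89
step 24: P1: load  L2  ⟶  ISIS  (L2)  txn=BusRd+Flush  M[L2]=45
step 25: P1: load  L2  ⟶  ISIS  (L2)  txn=∅  M[L2]=45
step 26: P2: load  L1  ⟶  IISS  (L1)  txn=∅  M[L1]=89
step 27: P3: store L1 := 50  ⟶  IIIM  (L1)  txn=BusUpgr  M[L1]=89
step 28: P1: load  L2  ⟶  ISIS  (L2)  txn=∅  M[L2]=45

invalidations = 4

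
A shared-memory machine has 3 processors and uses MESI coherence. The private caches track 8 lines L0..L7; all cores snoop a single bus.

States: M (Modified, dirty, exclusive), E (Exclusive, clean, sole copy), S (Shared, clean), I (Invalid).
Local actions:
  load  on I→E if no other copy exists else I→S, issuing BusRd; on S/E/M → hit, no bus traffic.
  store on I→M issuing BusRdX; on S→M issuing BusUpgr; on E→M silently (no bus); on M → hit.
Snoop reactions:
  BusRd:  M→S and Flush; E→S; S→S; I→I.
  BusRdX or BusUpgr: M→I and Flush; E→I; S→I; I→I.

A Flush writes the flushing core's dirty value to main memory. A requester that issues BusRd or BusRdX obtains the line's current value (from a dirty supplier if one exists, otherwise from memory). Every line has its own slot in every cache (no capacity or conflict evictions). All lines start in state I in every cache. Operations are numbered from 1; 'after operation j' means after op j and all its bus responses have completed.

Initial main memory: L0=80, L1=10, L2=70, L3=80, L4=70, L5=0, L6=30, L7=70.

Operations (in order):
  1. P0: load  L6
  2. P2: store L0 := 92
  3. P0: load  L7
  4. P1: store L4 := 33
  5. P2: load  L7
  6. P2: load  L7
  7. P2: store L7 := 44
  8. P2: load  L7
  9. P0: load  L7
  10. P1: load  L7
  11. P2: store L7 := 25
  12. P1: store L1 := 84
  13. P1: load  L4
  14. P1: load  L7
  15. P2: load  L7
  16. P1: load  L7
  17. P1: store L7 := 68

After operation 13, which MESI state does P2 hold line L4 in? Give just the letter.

step 1: P0: load  L6  ⟶  EII  (L6)  txn=BusRd  M[L6]=30
step 2: P2: store L0 := 92  ⟶  IIM  (L0)  txn=BusRdX  M[L0]=80
step 3: P0: load  L7  ⟶  EII  (L7)  txn=BusRd  M[L7]=70
step 4: P1: store L4 := 33  ⟶  IMI  (L4)  txn=BusRdX  M[L4]=70
step 5: P2: load  L7  ⟶  SIS  (L7)  txn=BusRd  M[L7]=70
step 6: P2: load  L7  ⟶  SIS  (L7)  txn=∅  M[L7]=70
step 7: P2: store L7 := 44  ⟶  IIM  (L7)  txn=BusUpgr  M[L7]=70
step 8: P2: load  L7  ⟶  IIM  (L7)  txn=∅  M[L7]=70
step 9: P0: load  L7  ⟶  SIS  (L7)  txn=BusRd+Flush  M[L7]=44
step 10: P1: load  L7  ⟶  SSS  (L7)  txn=BusRd  M[L7]=44
step 11: P2: store L7 := 25  ⟶  IIM  (L7)  txn=BusUpgr  M[L7]=44
step 12: P1: store L1 := 84  ⟶  IMI  (L1)  txn=BusRdX  M[L1]=10
step 13: P1: load  L4  ⟶  IMI  (L4)  txn=∅  M[L4]=70
step 14: P1: load  L7  ⟶  ISS  (L7)  txn=BusRd+Flush  M[L7]=25
step 15: P2: load  L7  ⟶  ISS  (L7)  txn=∅  M[L7]=25
step 16: P1: load  L7  ⟶  ISS  (L7)  txn=∅  M[L7]=25
step 17: P1: store L7 := 68  ⟶  IMI  (L7)  txn=BusUpgr  M[L7]=25

state = I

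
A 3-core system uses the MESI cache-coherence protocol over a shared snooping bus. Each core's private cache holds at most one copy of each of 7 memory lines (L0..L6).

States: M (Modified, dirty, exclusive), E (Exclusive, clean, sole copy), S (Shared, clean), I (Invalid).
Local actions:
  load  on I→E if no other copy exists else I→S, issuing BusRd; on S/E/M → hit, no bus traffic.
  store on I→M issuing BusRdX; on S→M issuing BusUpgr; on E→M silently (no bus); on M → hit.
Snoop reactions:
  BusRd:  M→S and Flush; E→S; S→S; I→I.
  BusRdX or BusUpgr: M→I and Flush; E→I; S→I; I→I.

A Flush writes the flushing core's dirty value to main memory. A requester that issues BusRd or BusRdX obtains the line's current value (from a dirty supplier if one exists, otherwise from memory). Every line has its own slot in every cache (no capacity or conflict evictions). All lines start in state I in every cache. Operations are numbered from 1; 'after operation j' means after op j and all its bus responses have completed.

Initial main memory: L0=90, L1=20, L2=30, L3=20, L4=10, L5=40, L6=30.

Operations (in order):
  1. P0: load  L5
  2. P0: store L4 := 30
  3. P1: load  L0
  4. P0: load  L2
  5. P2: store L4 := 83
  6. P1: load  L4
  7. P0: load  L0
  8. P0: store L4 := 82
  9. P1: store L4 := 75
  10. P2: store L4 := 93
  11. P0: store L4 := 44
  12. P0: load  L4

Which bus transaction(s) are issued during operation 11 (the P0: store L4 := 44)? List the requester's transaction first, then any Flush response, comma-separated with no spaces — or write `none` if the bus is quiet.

bus = BusRdX,Flush

[1] P0: load  L5 | P0:E(40), P1:I, P2:I | bus: BusRd
[2] P0: store L4 := 30 | P0:M(30), P1:I, P2:I | bus: BusRdX
[3] P1: load  L0 | P0:I, P1:E(90), P2:I | bus: BusRd
[4] P0: load  L2 | P0:E(30), P1:I, P2:I | bus: BusRd
[5] P2: store L4 := 83 | P0:I, P1:I, P2:M(83) | bus: BusRdX,Flush
[6] P1: load  L4 | P0:I, P1:S(83), P2:S(83) | bus: BusRd,Flush
[7] P0: load  L0 | P0:S(90), P1:S(90), P2:I | bus: BusRd
[8] P0: store L4 := 82 | P0:M(82), P1:I, P2:I | bus: BusRdX
[9] P1: store L4 := 75 | P0:I, P1:M(75), P2:I | bus: BusRdX,Flush
[10] P2: store L4 := 93 | P0:I, P1:I, P2:M(93) | bus: BusRdX,Flush
[11] P0: store L4 := 44 | P0:M(44), P1:I, P2:I | bus: BusRdX,Flush
[12] P0: load  L4 | P0:M(44), P1:I, P2:I | bus: none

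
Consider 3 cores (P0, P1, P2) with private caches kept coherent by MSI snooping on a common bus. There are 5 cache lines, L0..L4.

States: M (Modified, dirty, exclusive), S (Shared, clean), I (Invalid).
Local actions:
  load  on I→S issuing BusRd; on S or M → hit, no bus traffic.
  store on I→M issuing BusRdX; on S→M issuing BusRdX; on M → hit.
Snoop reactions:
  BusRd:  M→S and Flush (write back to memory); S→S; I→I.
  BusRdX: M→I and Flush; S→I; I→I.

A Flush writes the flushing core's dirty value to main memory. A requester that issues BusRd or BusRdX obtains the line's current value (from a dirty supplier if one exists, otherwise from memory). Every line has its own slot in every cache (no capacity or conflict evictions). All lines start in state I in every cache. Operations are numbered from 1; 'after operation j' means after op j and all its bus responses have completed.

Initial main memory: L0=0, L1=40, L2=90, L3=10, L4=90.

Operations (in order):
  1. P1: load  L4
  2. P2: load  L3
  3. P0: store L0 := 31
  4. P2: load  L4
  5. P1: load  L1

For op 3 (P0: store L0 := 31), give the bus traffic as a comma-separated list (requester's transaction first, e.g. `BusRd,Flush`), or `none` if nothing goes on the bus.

bus = BusRdX

  op1 P1: load  L4 → I/S/I on L4; bus BusRd; mem=90
  op2 P2: load  L3 → I/I/S on L3; bus BusRd; mem=10
  op3 P0: store L0 := 31 → M/I/I on L0; bus BusRdX; mem=0
  op4 P2: load  L4 → I/S/S on L4; bus BusRd; mem=90
  op5 P1: load  L1 → I/S/I on L1; bus BusRd; mem=40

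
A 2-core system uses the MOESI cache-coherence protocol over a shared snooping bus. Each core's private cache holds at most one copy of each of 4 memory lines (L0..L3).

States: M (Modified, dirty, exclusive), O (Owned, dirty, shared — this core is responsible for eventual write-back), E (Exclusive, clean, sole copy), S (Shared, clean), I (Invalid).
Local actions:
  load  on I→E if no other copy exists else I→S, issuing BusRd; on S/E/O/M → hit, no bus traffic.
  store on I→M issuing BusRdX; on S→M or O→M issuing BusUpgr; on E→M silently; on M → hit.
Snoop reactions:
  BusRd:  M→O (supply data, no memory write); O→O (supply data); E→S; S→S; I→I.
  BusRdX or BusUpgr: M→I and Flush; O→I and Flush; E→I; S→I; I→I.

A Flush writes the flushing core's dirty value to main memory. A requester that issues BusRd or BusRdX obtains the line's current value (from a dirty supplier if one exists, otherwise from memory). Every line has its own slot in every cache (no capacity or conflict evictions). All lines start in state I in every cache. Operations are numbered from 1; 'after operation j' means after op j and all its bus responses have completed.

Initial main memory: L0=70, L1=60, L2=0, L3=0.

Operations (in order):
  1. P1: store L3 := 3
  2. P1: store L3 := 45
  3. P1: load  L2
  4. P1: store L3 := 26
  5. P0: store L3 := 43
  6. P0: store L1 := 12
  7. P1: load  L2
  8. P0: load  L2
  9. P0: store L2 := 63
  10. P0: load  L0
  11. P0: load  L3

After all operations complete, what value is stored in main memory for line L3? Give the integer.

[1] P1: store L3 := 3 | P0:I, P1:M(3) | bus: BusRdX
[2] P1: store L3 := 45 | P0:I, P1:M(45) | bus: none
[3] P1: load  L2 | P0:I, P1:E(0) | bus: BusRd
[4] P1: store L3 := 26 | P0:I, P1:M(26) | bus: none
[5] P0: store L3 := 43 | P0:M(43), P1:I | bus: BusRdX,Flush
[6] P0: store L1 := 12 | P0:M(12), P1:I | bus: BusRdX
[7] P1: load  L2 | P0:I, P1:E(0) | bus: none
[8] P0: load  L2 | P0:S(0), P1:S(0) | bus: BusRd
[9] P0: store L2 := 63 | P0:M(63), P1:I | bus: BusUpgr
[10] P0: load  L0 | P0:E(70), P1:I | bus: BusRd
[11] P0: load  L3 | P0:M(43), P1:I | bus: none

memory[L3] = 26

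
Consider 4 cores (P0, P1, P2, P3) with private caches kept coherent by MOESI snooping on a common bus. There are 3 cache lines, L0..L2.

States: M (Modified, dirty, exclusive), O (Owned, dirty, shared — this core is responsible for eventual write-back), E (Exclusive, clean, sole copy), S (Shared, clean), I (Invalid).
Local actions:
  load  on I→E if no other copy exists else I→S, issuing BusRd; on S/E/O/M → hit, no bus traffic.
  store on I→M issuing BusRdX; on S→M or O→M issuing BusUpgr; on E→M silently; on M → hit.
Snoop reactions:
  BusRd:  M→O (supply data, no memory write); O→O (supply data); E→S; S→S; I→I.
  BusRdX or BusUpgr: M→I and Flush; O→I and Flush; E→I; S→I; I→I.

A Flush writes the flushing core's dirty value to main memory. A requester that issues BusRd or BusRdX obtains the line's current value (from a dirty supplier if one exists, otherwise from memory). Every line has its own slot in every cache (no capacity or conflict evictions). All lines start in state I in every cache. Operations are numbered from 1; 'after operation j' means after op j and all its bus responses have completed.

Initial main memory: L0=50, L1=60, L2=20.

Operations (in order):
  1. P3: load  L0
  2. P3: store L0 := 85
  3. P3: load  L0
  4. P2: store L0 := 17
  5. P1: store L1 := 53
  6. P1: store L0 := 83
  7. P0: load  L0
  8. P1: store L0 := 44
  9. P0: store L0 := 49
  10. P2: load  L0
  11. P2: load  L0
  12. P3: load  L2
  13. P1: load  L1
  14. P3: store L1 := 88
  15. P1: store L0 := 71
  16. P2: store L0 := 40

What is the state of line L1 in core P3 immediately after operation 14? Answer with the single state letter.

step 1: P3: load  L0  ⟶  IIIE  (L0)  txn=BusRd  M[L0]=50
step 2: P3: store L0 := 85  ⟶  IIIM  (L0)  txn=∅  M[L0]=50
step 3: P3: load  L0  ⟶  IIIM  (L0)  txn=∅  M[L0]=50
step 4: P2: store L0 := 17  ⟶  IIMI  (L0)  txn=BusRdX+Flush  M[L0]=85
step 5: P1: store L1 := 53  ⟶  IMII  (L1)  txn=BusRdX  M[L1]=60
step 6: P1: store L0 := 83  ⟶  IMII  (L0)  txn=BusRdX+Flush  M[L0]=17
step 7: P0: load  L0  ⟶  SOII  (L0)  txn=BusRd  M[L0]=17
step 8: P1: store L0 := 44  ⟶  IMII  (L0)  txn=BusUpgr  M[L0]=17
step 9: P0: store L0 := 49  ⟶  MIII  (L0)  txn=BusRdX+Flush  M[L0]=44
step 10: P2: load  L0  ⟶  OISI  (L0)  txn=BusRd  M[L0]=44
step 11: P2: load  L0  ⟶  OISI  (L0)  txn=∅  M[L0]=44
step 12: P3: load  L2  ⟶  IIIE  (L2)  txn=BusRd  M[L2]=20
step 13: P1: load  L1  ⟶  IMII  (L1)  txn=∅  M[L1]=60
step 14: P3: store L1 := 88  ⟶  IIIM  (L1)  txn=BusRdX+Flush  M[L1]=53
step 15: P1: store L0 := 71  ⟶  IMII  (L0)  txn=BusRdX+Flush  M[L0]=49
step 16: P2: store L0 := 40  ⟶  IIMI  (L0)  txn=BusRdX+Flush  M[L0]=71

state = M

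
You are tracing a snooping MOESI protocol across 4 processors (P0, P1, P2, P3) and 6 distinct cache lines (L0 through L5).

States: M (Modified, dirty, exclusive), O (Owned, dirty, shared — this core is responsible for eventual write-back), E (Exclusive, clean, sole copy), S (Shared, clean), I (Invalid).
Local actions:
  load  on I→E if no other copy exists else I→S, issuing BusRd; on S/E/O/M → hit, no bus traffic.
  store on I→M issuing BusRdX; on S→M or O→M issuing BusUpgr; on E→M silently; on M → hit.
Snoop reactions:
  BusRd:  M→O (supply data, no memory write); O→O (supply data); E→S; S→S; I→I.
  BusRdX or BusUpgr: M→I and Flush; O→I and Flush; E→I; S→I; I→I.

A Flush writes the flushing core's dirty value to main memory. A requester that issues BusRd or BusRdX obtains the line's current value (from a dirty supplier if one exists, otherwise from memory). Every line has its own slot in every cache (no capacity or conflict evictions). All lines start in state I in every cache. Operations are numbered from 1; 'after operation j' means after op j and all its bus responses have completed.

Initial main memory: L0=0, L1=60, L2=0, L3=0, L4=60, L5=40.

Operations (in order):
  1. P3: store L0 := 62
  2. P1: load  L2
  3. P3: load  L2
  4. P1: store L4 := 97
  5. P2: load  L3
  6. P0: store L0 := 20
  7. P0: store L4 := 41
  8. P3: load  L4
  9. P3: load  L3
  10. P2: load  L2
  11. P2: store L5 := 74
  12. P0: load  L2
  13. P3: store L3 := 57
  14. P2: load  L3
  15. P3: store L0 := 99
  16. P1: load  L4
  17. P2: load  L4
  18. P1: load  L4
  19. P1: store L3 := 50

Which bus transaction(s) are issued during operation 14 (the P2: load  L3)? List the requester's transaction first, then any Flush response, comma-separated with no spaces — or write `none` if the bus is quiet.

step 1: P3: store L0 := 62  ⟶  IIIM  (L0)  txn=BusRdX  M[L0]=0
step 2: P1: load  L2  ⟶  IEII  (L2)  txn=BusRd  M[L2]=0
step 3: P3: load  L2  ⟶  ISIS  (L2)  txn=BusRd  M[L2]=0
step 4: P1: store L4 := 97  ⟶  IMII  (L4)  txn=BusRdX  M[L4]=60
step 5: P2: load  L3  ⟶  IIEI  (L3)  txn=BusRd  M[L3]=0
step 6: P0: store L0 := 20  ⟶  MIII  (L0)  txn=BusRdX+Flush  M[L0]=62
step 7: P0: store L4 := 41  ⟶  MIII  (L4)  txn=BusRdX+Flush  M[L4]=97
step 8: P3: load  L4  ⟶  OIIS  (L4)  txn=BusRd  M[L4]=97
step 9: P3: load  L3  ⟶  IISS  (L3)  txn=BusRd  M[L3]=0
step 10: P2: load  L2  ⟶  ISSS  (L2)  txn=BusRd  M[L2]=0
step 11: P2: store L5 := 74  ⟶  IIMI  (L5)  txn=BusRdX  M[L5]=40
step 12: P0: load  L2  ⟶  SSSS  (L2)  txn=BusRd  M[L2]=0
step 13: P3: store L3 := 57  ⟶  IIIM  (L3)  txn=BusUpgr  M[L3]=0
step 14: P2: load  L3  ⟶  IISO  (L3)  txn=BusRd  M[L3]=0
step 15: P3: store L0 := 99  ⟶  IIIM  (L0)  txn=BusRdX+Flush  M[L0]=20
step 16: P1: load  L4  ⟶  OSIS  (L4)  txn=BusRd  M[L4]=97
step 17: P2: load  L4  ⟶  OSSS  (L4)  txn=BusRd  M[L4]=97
step 18: P1: load  L4  ⟶  OSSS  (L4)  txn=∅  M[L4]=97
step 19: P1: store L3 := 50  ⟶  IMII  (L3)  txn=BusRdX+Flush  M[L3]=57

bus = BusRd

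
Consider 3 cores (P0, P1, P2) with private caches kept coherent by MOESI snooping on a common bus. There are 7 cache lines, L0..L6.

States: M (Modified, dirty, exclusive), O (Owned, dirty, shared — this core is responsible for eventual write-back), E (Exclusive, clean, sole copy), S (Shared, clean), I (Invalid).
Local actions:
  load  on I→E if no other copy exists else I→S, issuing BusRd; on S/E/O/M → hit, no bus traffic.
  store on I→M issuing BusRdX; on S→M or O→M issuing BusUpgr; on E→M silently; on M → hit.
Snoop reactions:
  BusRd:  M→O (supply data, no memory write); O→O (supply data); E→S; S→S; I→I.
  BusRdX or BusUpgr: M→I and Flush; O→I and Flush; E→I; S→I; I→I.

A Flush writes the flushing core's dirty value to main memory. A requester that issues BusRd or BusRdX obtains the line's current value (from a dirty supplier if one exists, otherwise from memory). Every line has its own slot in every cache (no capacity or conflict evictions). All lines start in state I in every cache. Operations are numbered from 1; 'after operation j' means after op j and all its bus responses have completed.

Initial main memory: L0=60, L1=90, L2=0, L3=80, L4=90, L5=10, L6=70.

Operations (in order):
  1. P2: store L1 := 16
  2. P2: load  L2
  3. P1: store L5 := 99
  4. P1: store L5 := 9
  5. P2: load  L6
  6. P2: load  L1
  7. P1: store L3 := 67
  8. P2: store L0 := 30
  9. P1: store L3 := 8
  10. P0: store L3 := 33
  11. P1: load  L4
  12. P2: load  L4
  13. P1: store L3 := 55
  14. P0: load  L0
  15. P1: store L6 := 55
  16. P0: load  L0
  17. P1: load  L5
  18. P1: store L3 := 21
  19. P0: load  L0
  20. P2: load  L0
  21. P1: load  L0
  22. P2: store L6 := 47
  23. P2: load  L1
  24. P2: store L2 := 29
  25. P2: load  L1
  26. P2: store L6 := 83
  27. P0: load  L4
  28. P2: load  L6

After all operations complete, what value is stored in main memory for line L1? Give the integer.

[1] P2: store L1 := 16 | P0:I, P1:I, P2:M(16) | bus: BusRdX
[2] P2: load  L2 | P0:I, P1:I, P2:E(0) | bus: BusRd
[3] P1: store L5 := 99 | P0:I, P1:M(99), P2:I | bus: BusRdX
[4] P1: store L5 := 9 | P0:I, P1:M(9), P2:I | bus: none
[5] P2: load  L6 | P0:I, P1:I, P2:E(70) | bus: BusRd
[6] P2: load  L1 | P0:I, P1:I, P2:M(16) | bus: none
[7] P1: store L3 := 67 | P0:I, P1:M(67), P2:I | bus: BusRdX
[8] P2: store L0 := 30 | P0:I, P1:I, P2:M(30) | bus: BusRdX
[9] P1: store L3 := 8 | P0:I, P1:M(8), P2:I | bus: none
[10] P0: store L3 := 33 | P0:M(33), P1:I, P2:I | bus: BusRdX,Flush
[11] P1: load  L4 | P0:I, P1:E(90), P2:I | bus: BusRd
[12] P2: load  L4 | P0:I, P1:S(90), P2:S(90) | bus: BusRd
[13] P1: store L3 := 55 | P0:I, P1:M(55), P2:I | bus: BusRdX,Flush
[14] P0: load  L0 | P0:S(30), P1:I, P2:O(30) | bus: BusRd
[15] P1: store L6 := 55 | P0:I, P1:M(55), P2:I | bus: BusRdX
[16] P0: load  L0 | P0:S(30), P1:I, P2:O(30) | bus: none
[17] P1: load  L5 | P0:I, P1:M(9), P2:I | bus: none
[18] P1: store L3 := 21 | P0:I, P1:M(21), P2:I | bus: none
[19] P0: load  L0 | P0:S(30), P1:I, P2:O(30) | bus: none
[20] P2: load  L0 | P0:S(30), P1:I, P2:O(30) | bus: none
[21] P1: load  L0 | P0:S(30), P1:S(30), P2:O(30) | bus: BusRd
[22] P2: store L6 := 47 | P0:I, P1:I, P2:M(47) | bus: BusRdX,Flush
[23] P2: load  L1 | P0:I, P1:I, P2:M(16) | bus: none
[24] P2: store L2 := 29 | P0:I, P1:I, P2:M(29) | bus: none
[25] P2: load  L1 | P0:I, P1:I, P2:M(16) | bus: none
[26] P2: store L6 := 83 | P0:I, P1:I, P2:M(83) | bus: none
[27] P0: load  L4 | P0:S(90), P1:S(90), P2:S(90) | bus: BusRd
[28] P2: load  L6 | P0:I, P1:I, P2:M(83) | bus: none

memory[L1] = 90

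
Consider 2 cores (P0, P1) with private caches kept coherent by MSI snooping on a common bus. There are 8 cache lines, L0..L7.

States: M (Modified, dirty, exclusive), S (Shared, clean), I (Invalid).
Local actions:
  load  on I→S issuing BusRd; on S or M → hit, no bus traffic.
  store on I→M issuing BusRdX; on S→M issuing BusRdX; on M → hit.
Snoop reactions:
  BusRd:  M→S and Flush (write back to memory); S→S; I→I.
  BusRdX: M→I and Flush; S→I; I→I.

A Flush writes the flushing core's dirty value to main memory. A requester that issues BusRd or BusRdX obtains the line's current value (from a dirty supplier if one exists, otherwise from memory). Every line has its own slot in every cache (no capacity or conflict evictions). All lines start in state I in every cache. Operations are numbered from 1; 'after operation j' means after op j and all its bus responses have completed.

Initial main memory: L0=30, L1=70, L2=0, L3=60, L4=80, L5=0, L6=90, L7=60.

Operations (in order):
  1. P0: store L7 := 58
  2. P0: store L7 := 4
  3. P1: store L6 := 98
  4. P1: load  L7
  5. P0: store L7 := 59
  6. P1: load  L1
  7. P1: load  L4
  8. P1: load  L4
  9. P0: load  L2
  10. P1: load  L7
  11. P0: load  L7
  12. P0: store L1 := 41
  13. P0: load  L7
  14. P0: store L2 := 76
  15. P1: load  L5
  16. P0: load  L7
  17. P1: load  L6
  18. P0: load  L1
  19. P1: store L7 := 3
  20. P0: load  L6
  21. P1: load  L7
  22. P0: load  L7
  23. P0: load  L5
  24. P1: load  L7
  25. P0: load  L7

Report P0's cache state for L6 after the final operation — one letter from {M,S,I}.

state = S

  op1 P0: store L7 := 58 → M/I on L7; bus BusRdX; mem=60
  op2 P0: store L7 := 4 → M/I on L7; bus (none); mem=60
  op3 P1: store L6 := 98 → I/M on L6; bus BusRdX; mem=90
  op4 P1: load  L7 → S/S on L7; bus BusRd Flush; mem=4
  op5 P0: store L7 := 59 → M/I on L7; bus BusRdX; mem=4
  op6 P1: load  L1 → I/S on L1; bus BusRd; mem=70
  op7 P1: load  L4 → I/S on L4; bus BusRd; mem=80
  op8 P1: load  L4 → I/S on L4; bus (none); mem=80
  op9 P0: load  L2 → S/I on L2; bus BusRd; mem=0
  op10 P1: load  L7 → S/S on L7; bus BusRd Flush; mem=59
  op11 P0: load  L7 → S/S on L7; bus (none); mem=59
  op12 P0: store L1 := 41 → M/I on L1; bus BusRdX; mem=70
  op13 P0: load  L7 → S/S on L7; bus (none); mem=59
  op14 P0: store L2 := 76 → M/I on L2; bus BusRdX; mem=0
  op15 P1: load  L5 → I/S on L5; bus BusRd; mem=0
  op16 P0: load  L7 → S/S on L7; bus (none); mem=59
  op17 P1: load  L6 → I/M on L6; bus (none); mem=90
  op18 P0: load  L1 → M/I on L1; bus (none); mem=70
  op19 P1: store L7 := 3 → I/M on L7; bus BusRdX; mem=59
  op20 P0: load  L6 → S/S on L6; bus BusRd Flush; mem=98
  op21 P1: load  L7 → I/M on L7; bus (none); mem=59
  op22 P0: load  L7 → S/S on L7; bus BusRd Flush; mem=3
  op23 P0: load  L5 → S/S on L5; bus BusRd; mem=0
  op24 P1: load  L7 → S/S on L7; bus (none); mem=3
  op25 P0: load  L7 → S/S on L7; bus (none); mem=3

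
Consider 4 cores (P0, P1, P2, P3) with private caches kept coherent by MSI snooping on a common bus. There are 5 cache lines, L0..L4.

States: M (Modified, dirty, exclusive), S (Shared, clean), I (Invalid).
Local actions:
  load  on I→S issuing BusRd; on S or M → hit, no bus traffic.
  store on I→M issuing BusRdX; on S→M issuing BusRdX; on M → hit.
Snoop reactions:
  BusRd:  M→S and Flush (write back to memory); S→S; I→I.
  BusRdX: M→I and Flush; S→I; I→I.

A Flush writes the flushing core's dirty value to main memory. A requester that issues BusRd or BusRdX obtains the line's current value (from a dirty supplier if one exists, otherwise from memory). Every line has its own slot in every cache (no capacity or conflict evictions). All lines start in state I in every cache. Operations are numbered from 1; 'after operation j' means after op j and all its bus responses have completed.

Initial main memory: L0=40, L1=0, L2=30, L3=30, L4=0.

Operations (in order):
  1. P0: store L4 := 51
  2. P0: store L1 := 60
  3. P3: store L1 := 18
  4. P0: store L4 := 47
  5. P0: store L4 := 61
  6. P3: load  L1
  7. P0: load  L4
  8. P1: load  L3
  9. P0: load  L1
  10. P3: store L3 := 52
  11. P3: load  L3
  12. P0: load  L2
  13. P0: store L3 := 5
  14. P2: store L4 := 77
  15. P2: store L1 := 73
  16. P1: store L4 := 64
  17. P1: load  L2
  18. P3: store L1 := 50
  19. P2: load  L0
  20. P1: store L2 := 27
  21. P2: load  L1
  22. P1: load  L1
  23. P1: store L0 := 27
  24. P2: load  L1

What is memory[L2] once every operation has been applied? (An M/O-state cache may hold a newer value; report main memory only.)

memory[L2] = 30

1. P0: store L4 := 51  bus=[BusRdX]  L4: P0=M P1=I P2=I P3=I  mem[L4]=0
2. P0: store L1 := 60  bus=[BusRdX]  L1: P0=M P1=I P2=I P3=I  mem[L1]=0
3. P3: store L1 := 18  bus=[BusRdX,Flush]  L1: P0=I P1=I P2=I P3=M  mem[L1]=60
4. P0: store L4 := 47  bus=[-]  L4: P0=M P1=I P2=I P3=I  mem[L4]=0
5. P0: store L4 := 61  bus=[-]  L4: P0=M P1=I P2=I P3=I  mem[L4]=0
6. P3: load  L1  bus=[-]  L1: P0=I P1=I P2=I P3=M  mem[L1]=60
7. P0: load  L4  bus=[-]  L4: P0=M P1=I P2=I P3=I  mem[L4]=0
8. P1: load  L3  bus=[BusRd]  L3: P0=I P1=S P2=I P3=I  mem[L3]=30
9. P0: load  L1  bus=[BusRd,Flush]  L1: P0=S P1=I P2=I P3=S  mem[L1]=18
10. P3: store L3 := 52  bus=[BusRdX]  L3: P0=I P1=I P2=I P3=M  mem[L3]=30
11. P3: load  L3  bus=[-]  L3: P0=I P1=I P2=I P3=M  mem[L3]=30
12. P0: load  L2  bus=[BusRd]  L2: P0=S P1=I P2=I P3=I  mem[L2]=30
13. P0: store L3 := 5  bus=[BusRdX,Flush]  L3: P0=M P1=I P2=I P3=I  mem[L3]=52
14. P2: store L4 := 77  bus=[BusRdX,Flush]  L4: P0=I P1=I P2=M P3=I  mem[L4]=61
15. P2: store L1 := 73  bus=[BusRdX]  L1: P0=I P1=I P2=M P3=I  mem[L1]=18
16. P1: store L4 := 64  bus=[BusRdX,Flush]  L4: P0=I P1=M P2=I P3=I  mem[L4]=77
17. P1: load  L2  bus=[BusRd]  L2: P0=S P1=S P2=I P3=I  mem[L2]=30
18. P3: store L1 := 50  bus=[BusRdX,Flush]  L1: P0=I P1=I P2=I P3=M  mem[L1]=73
19. P2: load  L0  bus=[BusRd]  L0: P0=I P1=I P2=S P3=I  mem[L0]=40
20. P1: store L2 := 27  bus=[BusRdX]  L2: P0=I P1=M P2=I P3=I  mem[L2]=30
21. P2: load  L1  bus=[BusRd,Flush]  L1: P0=I P1=I P2=S P3=S  mem[L1]=50
22. P1: load  L1  bus=[BusRd]  L1: P0=I P1=S P2=S P3=S  mem[L1]=50
23. P1: store L0 := 27  bus=[BusRdX]  L0: P0=I P1=M P2=I P3=I  mem[L0]=40
24. P2: load  L1  bus=[-]  L1: P0=I P1=S P2=S P3=S  mem[L1]=50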